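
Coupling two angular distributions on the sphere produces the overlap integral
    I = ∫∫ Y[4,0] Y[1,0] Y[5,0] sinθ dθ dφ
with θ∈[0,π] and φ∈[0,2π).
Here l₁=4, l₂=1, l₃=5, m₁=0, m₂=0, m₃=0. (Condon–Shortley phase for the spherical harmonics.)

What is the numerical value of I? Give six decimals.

0.245532

Checks pass: Σm=0; 10 even; l₃=5∈[3,5].
(2·4+1)(2·1+1)(2·5+1) = 297
Δ: 0! 8! 2! / 11! → 1/495
sum: t=0:+1/576 = 1/576
3j²(4 1 5; 0 0 0) = Δ·Π!·Σ² = 5/99  (sign -1)
(m-triple is (0,0,0) — same symbol as above.)
combine: 4πI² = 297·5/99·5/99 = 25/33
take √, sign +1: I = 0.24553200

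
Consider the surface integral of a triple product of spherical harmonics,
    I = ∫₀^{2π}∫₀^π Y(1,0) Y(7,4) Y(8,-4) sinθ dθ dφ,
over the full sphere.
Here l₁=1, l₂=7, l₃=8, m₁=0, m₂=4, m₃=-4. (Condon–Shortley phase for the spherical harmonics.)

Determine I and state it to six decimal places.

0.211986

Checks pass: Σm=0; 16 even; l₃=8∈[6,8].
(2·1+1)(2·7+1)(2·8+1) = 765
Δ: 0! 2! 14! / 17! → 1/2040
sum: t=0:+1/25401600 = 1/25401600
3j²(1 7 8; 0 0 0) = Δ·Π!·Σ² = 8/255  (sign +1)
sum: t=0:+1/239500800 = 1/239500800
3j²(1 7 8; 0 4 -4) = Δ·Π!·Σ² = 2/85  (sign +1)
combine: 4πI² = 765·8/255·2/85 = 48/85
take √, sign +1: I = 0.21198553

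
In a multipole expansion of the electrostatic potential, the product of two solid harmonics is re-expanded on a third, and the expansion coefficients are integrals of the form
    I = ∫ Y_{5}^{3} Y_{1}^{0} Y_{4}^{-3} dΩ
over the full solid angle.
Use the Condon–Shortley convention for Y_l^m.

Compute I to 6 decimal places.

Checks pass: Σm=0; 10 even; l₃=4∈[4,6].
(2·5+1)(2·1+1)(2·4+1) = 297
Δ: 2! 8! 0! / 11! → 1/495
sum: t=1:−1/576 = -1/576
3j²(5 1 4; 0 0 0) = Δ·Π!·Σ² = 5/99  (sign -1)
sum: t=1:−1/5040 = -1/5040
3j²(5 1 4; 3 0 -3) = Δ·Π!·Σ² = 16/495  (sign +1)
combine: 4πI² = 297·5/99·16/495 = 16/33
take √, sign -1: I = -0.19642560

-0.196426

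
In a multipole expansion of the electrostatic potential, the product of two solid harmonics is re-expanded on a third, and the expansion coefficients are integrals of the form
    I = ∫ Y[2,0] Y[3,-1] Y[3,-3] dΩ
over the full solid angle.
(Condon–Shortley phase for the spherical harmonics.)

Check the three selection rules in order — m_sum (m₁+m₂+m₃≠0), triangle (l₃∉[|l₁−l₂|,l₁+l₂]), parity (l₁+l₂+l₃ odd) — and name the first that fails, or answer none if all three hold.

m_sum

m₁+m₂+m₃ = 0 − 1 − 3 = -4  ✗
triangle: |2−3|=1 ≤ l₃=3 ≤ 2+3=5
parity: l₁+l₂+l₃ = 8 is even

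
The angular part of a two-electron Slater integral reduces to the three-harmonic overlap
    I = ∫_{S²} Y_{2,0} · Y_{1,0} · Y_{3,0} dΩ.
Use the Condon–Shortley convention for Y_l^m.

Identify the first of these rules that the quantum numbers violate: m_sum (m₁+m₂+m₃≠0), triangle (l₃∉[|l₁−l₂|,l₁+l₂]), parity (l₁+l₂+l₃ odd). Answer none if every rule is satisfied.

Σmᵢ = 0  ✓
l₃∈[|l₁−l₂|,l₁+l₂]=[1,3], have l₃=3  ✓
Σlᵢ = 6 ⇒ even  ✓

none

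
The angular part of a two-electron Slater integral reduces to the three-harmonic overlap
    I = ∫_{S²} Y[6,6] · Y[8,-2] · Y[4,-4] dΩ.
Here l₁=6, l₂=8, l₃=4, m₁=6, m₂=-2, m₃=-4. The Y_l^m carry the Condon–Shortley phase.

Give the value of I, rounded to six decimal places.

Rules hold: Σm=0, L=18 even, 2≤4≤14.
N = 13·17·9 = 1989
Δ = 10!·2!·6!/19! = 1/23279256
Racah Σ t=4..6: t=4:+1/1658880 t=5:−1/518400 t=6:+1/1658880 = -1/1382400
⇒ 3j(6 8 4; 0 0 0)² = 504/46189, sgn -1
Racah Σ t=0..0: t=0:+1/5225472000 = 1/5225472000
⇒ 3j(6 8 4; 6 -2 -4)² = 1/12597, sgn +1
4πI² = N·(3j₀)²·(3jₘ)² = 1512/877591
I = -1·√(0.0017229/4π) = -0.01170914

-0.011709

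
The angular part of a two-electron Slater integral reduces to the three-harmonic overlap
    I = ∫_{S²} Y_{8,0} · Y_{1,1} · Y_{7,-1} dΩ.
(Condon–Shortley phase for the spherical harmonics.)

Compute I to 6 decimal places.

Checks pass: Σm=0; 16 even; l₃=7∈[7,9].
(2·8+1)(2·1+1)(2·7+1) = 765
Δ: 2! 14! 0! / 17! → 1/2040
sum: t=1:−1/25401600 = -1/25401600
3j²(8 1 7; 0 0 0) = Δ·Π!·Σ² = 8/255  (sign +1)
sum: t=2:+1/58060800 = 1/58060800
3j²(8 1 7; 0 1 -1) = Δ·Π!·Σ² = 7/510  (sign +1)
combine: 4πI² = 765·8/255·7/510 = 28/85
take √, sign +1: I = 0.16190663

0.161907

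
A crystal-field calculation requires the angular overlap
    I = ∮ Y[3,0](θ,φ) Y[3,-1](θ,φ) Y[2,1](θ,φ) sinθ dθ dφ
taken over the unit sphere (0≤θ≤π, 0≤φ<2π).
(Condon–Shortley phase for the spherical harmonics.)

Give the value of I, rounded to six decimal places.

m-sum 0 ✓  L=8 even ✓  0≤2≤6 ✓
Π(2lᵢ+1) = 7×7×5 = 245
triangle coeff Δ(3,3,2) = 1/3780
Σ_t [1,3]: t=1:−1/24 t=2:+1/4 t=3:−1/24 = 1/6
(3j)²=4/105 [(3 3 2; 0 0 0)], sign=+1
Σ_t [1,2]: t=1:−1/12 t=2:+1/8 = 1/24
(3j)²=1/210 [(3 3 2; 0 -1 1)], sign=-1
⇒ 4πI² = 2/45
I = (-1)√(2/45/(4π)) = -0.05947080

-0.059471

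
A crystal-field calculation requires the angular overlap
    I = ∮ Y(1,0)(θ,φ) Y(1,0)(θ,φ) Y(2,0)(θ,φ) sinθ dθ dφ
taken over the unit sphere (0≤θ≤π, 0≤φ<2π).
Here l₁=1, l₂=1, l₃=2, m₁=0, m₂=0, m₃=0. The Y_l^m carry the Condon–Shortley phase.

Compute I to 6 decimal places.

Checks pass: Σm=0; 4 even; l₃=2∈[0,2].
(2·1+1)(2·1+1)(2·2+1) = 45
Δ: 0! 2! 2! / 5! → 1/30
sum: t=0:+1/1 = 1/1
3j²(1 1 2; 0 0 0) = Δ·Π!·Σ² = 2/15  (sign +1)
(m-triple is (0,0,0) — same symbol as above.)
combine: 4πI² = 45·2/15·2/15 = 4/5
take √, sign +1: I = 0.25231325

0.252313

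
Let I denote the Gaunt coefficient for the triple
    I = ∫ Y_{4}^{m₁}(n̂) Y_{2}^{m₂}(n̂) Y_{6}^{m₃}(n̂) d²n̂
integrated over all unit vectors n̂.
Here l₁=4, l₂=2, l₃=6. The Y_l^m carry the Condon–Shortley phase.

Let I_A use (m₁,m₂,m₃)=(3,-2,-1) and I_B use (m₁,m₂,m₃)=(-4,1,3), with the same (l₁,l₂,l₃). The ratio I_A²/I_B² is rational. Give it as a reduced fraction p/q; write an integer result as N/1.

Same 4,2,6: normalisation and zero-m 3j drop out of the ratio.
A: Δ: 0! 8! 4! / 13! → 1/6435; sum: t=0:+1/120960 = 1/120960; 3j²(4 2 6; 3 -2 -1) = Δ·Π!·Σ² = 1/1287  (sign -1)
B: Δ: 0! 8! 4! / 13! → 1/6435; sum: t=0:+1/241920 = 1/241920; 3j²(4 2 6; -4 1 3) = Δ·Π!·Σ² = 1/715  (sign -1)
I_A²/I_B² = (1/1287)/(1/715) = 5/9

5/9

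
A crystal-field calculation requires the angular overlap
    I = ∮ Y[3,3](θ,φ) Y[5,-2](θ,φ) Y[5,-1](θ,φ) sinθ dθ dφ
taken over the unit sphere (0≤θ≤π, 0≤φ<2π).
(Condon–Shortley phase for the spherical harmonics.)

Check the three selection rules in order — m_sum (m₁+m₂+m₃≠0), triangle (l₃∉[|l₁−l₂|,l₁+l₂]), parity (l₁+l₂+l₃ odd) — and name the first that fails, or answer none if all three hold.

m₁+m₂+m₃ = 3 − 2 − 1 = 0  ✓
triangle: |3−5|=2 ≤ l₃=5 ≤ 3+5=8  ✓
parity: l₁+l₂+l₃ = 13 is odd  ✗

parity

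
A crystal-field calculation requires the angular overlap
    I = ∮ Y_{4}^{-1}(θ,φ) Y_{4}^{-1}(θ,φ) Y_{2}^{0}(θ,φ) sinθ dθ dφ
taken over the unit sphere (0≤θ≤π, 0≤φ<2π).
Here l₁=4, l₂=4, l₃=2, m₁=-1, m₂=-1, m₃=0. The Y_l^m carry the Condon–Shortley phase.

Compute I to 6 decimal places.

0.000000

Σmᵢ = -2 ≠ 0, so the φ-integral vanishes; I = 0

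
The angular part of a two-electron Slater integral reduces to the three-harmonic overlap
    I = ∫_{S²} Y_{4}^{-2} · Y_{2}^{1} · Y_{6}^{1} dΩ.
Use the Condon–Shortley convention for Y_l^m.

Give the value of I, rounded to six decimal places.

Rules hold: Σm=0, L=12 even, 2≤6≤6.
N = 9·5·13 = 585
Δ = 0!·8!·4!/13! = 1/6435
Racah Σ t=0..0: t=0:+1/2304 = 1/2304
⇒ 3j(4 2 6; 0 0 0)² = 5/143, sgn +1
Racah Σ t=0..0: t=0:+1/8640 = 1/8640
⇒ 3j(4 2 6; -2 1 1)² = 14/1287, sgn -1
4πI² = N·(3j₀)²·(3jₘ)² = 350/1573
I = -1·√(0.222505/4π) = -0.13306527

-0.133065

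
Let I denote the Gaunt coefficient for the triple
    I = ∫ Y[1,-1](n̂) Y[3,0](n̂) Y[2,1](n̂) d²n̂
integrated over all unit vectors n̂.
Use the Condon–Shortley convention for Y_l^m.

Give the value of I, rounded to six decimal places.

0.143048

Checks pass: Σm=0; 6 even; l₃=2∈[2,4].
(2·1+1)(2·3+1)(2·2+1) = 105
Δ: 2! 0! 4! / 7! → 1/105
sum: t=1:−1/4 = -1/4
3j²(1 3 2; 0 0 0) = Δ·Π!·Σ² = 3/35  (sign -1)
sum: t=2:+1/12 = 1/12
3j²(1 3 2; -1 0 1) = Δ·Π!·Σ² = 1/35  (sign -1)
combine: 4πI² = 105·3/35·1/35 = 9/35
take √, sign +1: I = 0.14304817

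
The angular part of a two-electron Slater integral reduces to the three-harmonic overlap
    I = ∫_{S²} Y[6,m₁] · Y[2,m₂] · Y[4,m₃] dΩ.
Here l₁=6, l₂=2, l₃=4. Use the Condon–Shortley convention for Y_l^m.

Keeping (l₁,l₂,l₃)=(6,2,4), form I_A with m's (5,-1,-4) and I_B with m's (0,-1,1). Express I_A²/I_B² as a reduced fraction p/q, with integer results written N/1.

Shared (l₁,l₂,l₃)=(6,2,4): N and (l;000)² cancel in I_A²/I_B².
A: Δ = 4!·8!·0!/13! = 1/6435; Racah Σ t=1..1: t=1:−1/241920 = -1/241920; ⇒ 3j(6 2 4; 5 -1 -4)² = 1/39, sgn -1
B: Δ = 4!·8!·0!/13! = 1/6435; Racah Σ t=1..1: t=1:−1/4320 = -1/4320; ⇒ 3j(6 2 4; 0 -1 1)² = 8/429, sgn +1
I_A²/I_B² = (1/39)/(8/429) = 11/8

11/8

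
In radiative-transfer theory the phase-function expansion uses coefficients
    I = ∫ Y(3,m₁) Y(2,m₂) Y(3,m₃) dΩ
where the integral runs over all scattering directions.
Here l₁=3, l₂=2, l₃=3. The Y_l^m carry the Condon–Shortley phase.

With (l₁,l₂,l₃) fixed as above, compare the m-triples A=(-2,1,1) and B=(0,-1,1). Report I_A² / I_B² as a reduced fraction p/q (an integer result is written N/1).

Same 3,2,3: normalisation and zero-m 3j drop out of the ratio.
A: Δ: 2! 4! 2! / 9! → 1/3780; sum: t=1:−1/48 t=2:+1/12 = 1/16; 3j²(3 2 3; -2 1 1) = Δ·Π!·Σ² = 1/28  (sign +1)
B: Δ: 2! 4! 2! / 9! → 1/3780; sum: t=0:+1/12 t=1:−1/8 = -1/24; 3j²(3 2 3; 0 -1 1) = Δ·Π!·Σ² = 1/210  (sign -1)
I_A²/I_B² = (1/28)/(1/210) = 15/2

15/2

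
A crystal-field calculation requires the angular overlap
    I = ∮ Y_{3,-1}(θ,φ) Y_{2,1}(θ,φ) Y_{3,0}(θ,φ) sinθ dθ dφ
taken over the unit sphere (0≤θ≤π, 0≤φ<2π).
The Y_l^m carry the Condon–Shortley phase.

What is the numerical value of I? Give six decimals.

Checks pass: Σm=0; 8 even; l₃=3∈[1,5].
(2·3+1)(2·2+1)(2·3+1) = 245
Δ: 2! 4! 2! / 9! → 1/3780
sum: t=0:+1/24 t=1:−1/4 t=2:+1/24 = -1/6
3j²(3 2 3; 0 0 0) = Δ·Π!·Σ² = 4/105  (sign +1)
sum: t=1:−1/12 t=2:+1/8 = 1/24
3j²(3 2 3; -1 1 0) = Δ·Π!·Σ² = 1/210  (sign -1)
combine: 4πI² = 245·4/105·1/210 = 2/45
take √, sign -1: I = -0.05947080

-0.059471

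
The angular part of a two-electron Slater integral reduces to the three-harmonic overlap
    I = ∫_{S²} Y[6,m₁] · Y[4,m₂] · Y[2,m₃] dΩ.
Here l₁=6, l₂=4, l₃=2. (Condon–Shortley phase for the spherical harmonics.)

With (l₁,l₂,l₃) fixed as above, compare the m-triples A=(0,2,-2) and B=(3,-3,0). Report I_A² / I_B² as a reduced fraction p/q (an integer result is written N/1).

l's match ⇒ only the (l;m) 3-j factors differ between A and B.
A: triangle coeff Δ(6,4,2) = 1/6435; Σ_t [6,6]: t=6:+1/34560 = 1/34560; (3j)²=1/429 [(6 4 2; 0 2 -2)], sign=+1
B: triangle coeff Δ(6,4,2) = 1/6435; Σ_t [1,1]: t=1:−1/20160 = -1/20160; (3j)²=12/715 [(6 4 2; 3 -3 0)], sign=-1
I_A²/I_B² = (1/429)/(12/715) = 5/36

5/36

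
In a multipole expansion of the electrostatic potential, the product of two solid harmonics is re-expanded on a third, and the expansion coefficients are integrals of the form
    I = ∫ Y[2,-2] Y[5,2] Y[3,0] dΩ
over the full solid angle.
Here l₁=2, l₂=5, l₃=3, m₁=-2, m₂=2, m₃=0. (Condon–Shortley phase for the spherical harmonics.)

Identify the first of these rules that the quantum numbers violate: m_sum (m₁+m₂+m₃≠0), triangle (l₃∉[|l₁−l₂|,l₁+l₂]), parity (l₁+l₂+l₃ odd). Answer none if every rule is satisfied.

none

azimuthal sum: -2 + 2 + 0 = 0  ✓
3 ≤ 3 ≤ 7 (triangle on l)  ✓
L = 2 + 5 + 3 = 10 (even)  ✓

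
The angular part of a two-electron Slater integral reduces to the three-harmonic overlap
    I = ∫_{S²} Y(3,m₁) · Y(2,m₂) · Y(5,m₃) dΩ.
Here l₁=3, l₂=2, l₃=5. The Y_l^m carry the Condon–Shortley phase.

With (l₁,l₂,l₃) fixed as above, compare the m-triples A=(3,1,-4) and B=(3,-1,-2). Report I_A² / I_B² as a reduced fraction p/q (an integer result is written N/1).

l's match ⇒ only the (l;m) 3-j factors differ between A and B.
A: triangle coeff Δ(3,2,5) = 1/2310; Σ_t [0,0]: t=0:+1/4320 = 1/4320; (3j)²=2/55 [(3 2 5; 3 1 -4)], sign=-1
B: triangle coeff Δ(3,2,5) = 1/2310; Σ_t [0,0]: t=0:+1/4320 = 1/4320; (3j)²=1/330 [(3 2 5; 3 -1 -2)], sign=-1
I_A²/I_B² = (2/55)/(1/330) = 12/1

12/1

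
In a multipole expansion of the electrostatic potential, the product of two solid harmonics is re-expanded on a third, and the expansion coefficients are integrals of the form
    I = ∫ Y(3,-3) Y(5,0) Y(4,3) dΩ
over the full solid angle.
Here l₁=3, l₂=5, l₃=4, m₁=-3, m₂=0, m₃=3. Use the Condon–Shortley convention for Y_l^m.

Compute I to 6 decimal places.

m-sum 0 ✓  L=12 even ✓  2≤4≤8 ✓
Π(2lᵢ+1) = 7×11×9 = 693
triangle coeff Δ(3,5,4) = 1/180180
Σ_t [1,3]: t=1:−1/576 t=2:+1/144 t=3:−1/576 = 1/288
(3j)²=20/1001 [(3 5 4; 0 0 0)], sign=+1
Σ_t [4,4]: t=4:+1/5760 = 1/5760
(3j)²=5/572 [(3 5 4; -3 0 3)], sign=-1
⇒ 4πI² = 225/1859
I = (-1)√(225/1859/(4π)) = -0.09814013

-0.098140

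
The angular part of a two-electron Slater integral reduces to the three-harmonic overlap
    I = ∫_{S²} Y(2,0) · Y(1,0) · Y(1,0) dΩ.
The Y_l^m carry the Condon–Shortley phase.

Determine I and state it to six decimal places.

0.252313

Checks pass: Σm=0; 4 even; l₃=1∈[1,3].
(2·2+1)(2·1+1)(2·1+1) = 45
Δ: 2! 2! 0! / 5! → 1/30
sum: t=1:−1/1 = -1/1
3j²(2 1 1; 0 0 0) = Δ·Π!·Σ² = 2/15  (sign +1)
(m-triple is (0,0,0) — same symbol as above.)
combine: 4πI² = 45·2/15·2/15 = 4/5
take √, sign +1: I = 0.25231325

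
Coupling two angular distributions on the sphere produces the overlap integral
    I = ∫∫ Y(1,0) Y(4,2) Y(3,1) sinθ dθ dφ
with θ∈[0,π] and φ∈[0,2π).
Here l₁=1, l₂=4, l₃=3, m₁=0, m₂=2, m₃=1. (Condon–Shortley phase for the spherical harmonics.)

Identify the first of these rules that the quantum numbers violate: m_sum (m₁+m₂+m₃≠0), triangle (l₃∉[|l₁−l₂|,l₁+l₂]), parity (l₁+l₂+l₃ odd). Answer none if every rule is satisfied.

azimuthal sum: 0 + 2 + 1 = 3  ✗
3 ≤ 3 ≤ 5 (triangle on l)
L = 1 + 4 + 3 = 8 (even)

m_sum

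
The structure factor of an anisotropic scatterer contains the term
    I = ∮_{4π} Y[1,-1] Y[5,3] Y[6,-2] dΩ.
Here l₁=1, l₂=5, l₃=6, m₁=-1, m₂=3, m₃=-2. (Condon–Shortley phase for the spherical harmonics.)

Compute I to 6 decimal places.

0.100084

m-sum 0 ✓  L=12 even ✓  4≤6≤6 ✓
Π(2lᵢ+1) = 3×11×13 = 429
triangle coeff Δ(1,5,6) = 1/858
Σ_t [0,0]: t=0:+1/14400 = 1/14400
(3j)²=6/143 [(1 5 6; 0 0 0)], sign=+1
Σ_t [0,0]: t=0:+1/161280 = 1/161280
(3j)²=1/143 [(1 5 6; -1 3 -2)], sign=+1
⇒ 4πI² = 18/143
I = (+1)√(18/143/(4π)) = 0.10008369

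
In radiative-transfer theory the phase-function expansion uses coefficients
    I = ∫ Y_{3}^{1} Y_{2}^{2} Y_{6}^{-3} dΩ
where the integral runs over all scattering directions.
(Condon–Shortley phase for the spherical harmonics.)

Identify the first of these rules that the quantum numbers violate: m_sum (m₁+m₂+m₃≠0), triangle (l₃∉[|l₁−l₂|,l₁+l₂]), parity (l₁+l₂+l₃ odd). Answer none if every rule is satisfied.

triangle

azimuthal sum: 1 + 2 − 3 = 0  ✓
1 ≤ 6 ≤ 5 (triangle on l)  ✗
L = 3 + 2 + 6 = 11 (odd)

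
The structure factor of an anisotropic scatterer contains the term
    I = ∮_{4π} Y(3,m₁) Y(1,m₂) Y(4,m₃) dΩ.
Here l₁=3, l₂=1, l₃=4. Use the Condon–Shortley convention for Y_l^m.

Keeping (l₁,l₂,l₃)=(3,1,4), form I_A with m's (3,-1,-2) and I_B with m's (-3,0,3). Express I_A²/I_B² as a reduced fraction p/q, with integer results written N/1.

Same 3,1,4: normalisation and zero-m 3j drop out of the ratio.
A: Δ: 0! 6! 2! / 9! → 1/252; sum: t=0:+1/1440 = 1/1440; 3j²(3 1 4; 3 -1 -2) = Δ·Π!·Σ² = 1/252  (sign +1)
B: Δ: 0! 6! 2! / 9! → 1/252; sum: t=0:+1/720 = 1/720; 3j²(3 1 4; -3 0 3) = Δ·Π!·Σ² = 1/36  (sign -1)
I_A²/I_B² = (1/252)/(1/36) = 1/7

1/7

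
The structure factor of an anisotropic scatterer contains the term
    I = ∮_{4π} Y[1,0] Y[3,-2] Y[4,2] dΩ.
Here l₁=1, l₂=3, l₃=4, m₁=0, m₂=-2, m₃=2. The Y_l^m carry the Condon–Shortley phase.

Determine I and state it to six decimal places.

0.213244

m-sum 0 ✓  L=8 even ✓  2≤4≤4 ✓
Π(2lᵢ+1) = 3×7×9 = 189
triangle coeff Δ(1,3,4) = 1/252
Σ_t [0,0]: t=0:+1/36 = 1/36
(3j)²=4/63 [(1 3 4; 0 0 0)], sign=+1
Σ_t [0,0]: t=0:+1/120 = 1/120
(3j)²=1/21 [(1 3 4; 0 -2 2)], sign=+1
⇒ 4πI² = 4/7
I = (+1)√(4/7/(4π)) = 0.21324362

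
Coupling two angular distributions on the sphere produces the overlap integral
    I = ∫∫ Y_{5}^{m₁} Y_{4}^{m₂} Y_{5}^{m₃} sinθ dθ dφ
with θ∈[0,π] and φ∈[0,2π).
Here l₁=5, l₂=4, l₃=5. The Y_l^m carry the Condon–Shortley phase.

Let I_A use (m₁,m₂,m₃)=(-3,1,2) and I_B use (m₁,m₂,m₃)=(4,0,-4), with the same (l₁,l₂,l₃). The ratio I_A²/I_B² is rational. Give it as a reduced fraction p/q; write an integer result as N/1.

l's match ⇒ only the (l;m) 3-j factors differ between A and B.
A: triangle coeff Δ(5,4,5) = 1/3153150; Σ_t [2,4]: t=2:+1/17280 t=3:−1/2880 t=4:+1/6912 = -1/6912; (3j)²=5/429 [(5 4 5; -3 1 2)], sign=+1
B: triangle coeff Δ(5,4,5) = 1/3153150; Σ_t [0,1]: t=0:+1/69120 t=1:−1/25920 = -1/41472; (3j)²=2/143 [(5 4 5; 4 0 -4)], sign=+1
I_A²/I_B² = (5/429)/(2/143) = 5/6

5/6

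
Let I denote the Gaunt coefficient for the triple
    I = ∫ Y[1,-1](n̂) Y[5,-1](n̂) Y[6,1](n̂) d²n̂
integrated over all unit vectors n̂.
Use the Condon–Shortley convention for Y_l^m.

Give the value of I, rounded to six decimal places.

m-sum = -1 − 1 + 1 = -1 ≠ 0 ⇒ I = 0

0.000000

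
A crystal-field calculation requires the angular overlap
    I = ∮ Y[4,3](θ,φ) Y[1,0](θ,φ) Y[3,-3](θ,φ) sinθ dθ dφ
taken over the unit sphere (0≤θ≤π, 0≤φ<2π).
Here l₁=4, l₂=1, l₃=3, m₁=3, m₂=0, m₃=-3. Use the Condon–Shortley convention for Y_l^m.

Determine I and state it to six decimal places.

-0.162868

Checks pass: Σm=0; 8 even; l₃=3∈[3,5].
(2·4+1)(2·1+1)(2·3+1) = 189
Δ: 2! 6! 0! / 9! → 1/252
sum: t=1:−1/36 = -1/36
3j²(4 1 3; 0 0 0) = Δ·Π!·Σ² = 4/63  (sign +1)
sum: t=1:−1/720 = -1/720
3j²(4 1 3; 3 0 -3) = Δ·Π!·Σ² = 1/36  (sign -1)
combine: 4πI² = 189·4/63·1/36 = 1/3
take √, sign -1: I = -0.16286750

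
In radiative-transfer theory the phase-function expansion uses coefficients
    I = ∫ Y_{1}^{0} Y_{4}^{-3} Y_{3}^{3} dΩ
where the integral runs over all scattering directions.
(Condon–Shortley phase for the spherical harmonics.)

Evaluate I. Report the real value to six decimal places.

Rules hold: Σm=0, L=8 even, 3≤3≤5.
N = 3·9·7 = 189
Δ = 2!·0!·6!/9! = 1/252
Racah Σ t=1..1: t=1:−1/36 = -1/36
⇒ 3j(1 4 3; 0 0 0)² = 4/63, sgn +1
Racah Σ t=1..1: t=1:−1/720 = -1/720
⇒ 3j(1 4 3; 0 -3 3)² = 1/36, sgn -1
4πI² = N·(3j₀)²·(3jₘ)² = 1/3
I = -1·√(0.333333/4π) = -0.16286750

-0.162868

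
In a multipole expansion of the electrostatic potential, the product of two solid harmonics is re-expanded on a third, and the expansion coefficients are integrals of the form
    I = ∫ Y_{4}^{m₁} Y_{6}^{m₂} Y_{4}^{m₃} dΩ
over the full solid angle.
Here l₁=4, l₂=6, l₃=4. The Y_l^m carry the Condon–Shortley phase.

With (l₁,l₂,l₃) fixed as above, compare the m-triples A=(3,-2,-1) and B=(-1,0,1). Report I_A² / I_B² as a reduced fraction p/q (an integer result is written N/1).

Shared (l₁,l₂,l₃)=(4,6,4): N and (l;000)² cancel in I_A²/I_B².
A: Δ = 6!·2!·6!/15! = 1/1261260; Racah Σ t=0..1: t=0:+1/34560 t=1:−1/8640 = -1/11520; ⇒ 3j(4 6 4; 3 -2 -1)² = 3/143, sgn +1
B: Δ = 6!·2!·6!/15! = 1/1261260; Racah Σ t=3..5: t=3:−1/2592 t=4:+1/2304 t=5:−1/28800 = 7/518400; ⇒ 3j(4 6 4; -1 0 1)² = 1/25740, sgn -1
I_A²/I_B² = (3/143)/(1/25740) = 540/1

540/1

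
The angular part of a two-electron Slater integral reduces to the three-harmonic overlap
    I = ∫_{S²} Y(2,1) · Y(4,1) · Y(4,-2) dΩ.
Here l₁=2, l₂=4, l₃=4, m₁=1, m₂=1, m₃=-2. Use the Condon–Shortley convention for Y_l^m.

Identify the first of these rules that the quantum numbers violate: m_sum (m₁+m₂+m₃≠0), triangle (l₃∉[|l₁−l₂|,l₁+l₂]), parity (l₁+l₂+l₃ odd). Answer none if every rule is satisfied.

azimuthal sum: 1 + 1 − 2 = 0  ✓
2 ≤ 4 ≤ 6 (triangle on l)  ✓
L = 2 + 4 + 4 = 10 (even)  ✓

none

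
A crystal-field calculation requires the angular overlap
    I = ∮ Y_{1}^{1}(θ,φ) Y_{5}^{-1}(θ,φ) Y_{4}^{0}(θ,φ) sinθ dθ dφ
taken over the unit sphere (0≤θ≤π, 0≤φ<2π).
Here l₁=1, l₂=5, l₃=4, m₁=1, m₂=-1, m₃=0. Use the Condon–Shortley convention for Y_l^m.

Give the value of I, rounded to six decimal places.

-0.190188

Checks pass: Σm=0; 10 even; l₃=4∈[4,6].
(2·1+1)(2·5+1)(2·4+1) = 297
Δ: 2! 0! 8! / 11! → 1/495
sum: t=1:−1/576 = -1/576
3j²(1 5 4; 0 0 0) = Δ·Π!·Σ² = 5/99  (sign -1)
sum: t=0:+1/1152 = 1/1152
3j²(1 5 4; 1 -1 0) = Δ·Π!·Σ² = 1/33  (sign +1)
combine: 4πI² = 297·5/99·1/33 = 5/11
take √, sign -1: I = -0.19018827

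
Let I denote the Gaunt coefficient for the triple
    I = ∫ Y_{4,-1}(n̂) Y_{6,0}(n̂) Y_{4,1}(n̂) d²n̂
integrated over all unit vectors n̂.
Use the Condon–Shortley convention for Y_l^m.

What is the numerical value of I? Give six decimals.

Checks pass: Σm=0; 14 even; l₃=4∈[2,10].
(2·4+1)(2·6+1)(2·4+1) = 1053
Δ: 6! 2! 6! / 15! → 1/1261260
sum: t=2:+1/4608 t=3:−1/1296 t=4:+1/4608 = -7/20736
3j²(4 6 4; 0 0 0) = Δ·Π!·Σ² = 20/1287  (sign -1)
sum: t=3:−1/2592 t=4:+1/2304 t=5:−1/28800 = 7/518400
3j²(4 6 4; -1 0 1) = Δ·Π!·Σ² = 1/25740  (sign -1)
combine: 4πI² = 1053·20/1287·1/25740 = 1/1573
take √, sign +1: I = 0.00711264

0.007113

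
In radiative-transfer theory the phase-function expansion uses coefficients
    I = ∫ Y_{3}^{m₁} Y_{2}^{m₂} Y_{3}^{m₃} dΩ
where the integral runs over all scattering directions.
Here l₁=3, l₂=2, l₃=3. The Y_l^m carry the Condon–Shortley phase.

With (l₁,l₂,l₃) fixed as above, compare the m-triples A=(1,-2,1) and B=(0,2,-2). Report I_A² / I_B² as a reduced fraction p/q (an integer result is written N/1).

6/5

Shared (l₁,l₂,l₃)=(3,2,3): N and (l;000)² cancel in I_A²/I_B².
A: Δ = 2!·4!·2!/9! = 1/3780; Racah Σ t=0..0: t=0:+1/16 = 1/16; ⇒ 3j(3 2 3; 1 -2 1)² = 2/35, sgn +1
B: Δ = 2!·4!·2!/9! = 1/3780; Racah Σ t=2..2: t=2:+1/24 = 1/24; ⇒ 3j(3 2 3; 0 2 -2)² = 1/21, sgn -1
I_A²/I_B² = (2/35)/(1/21) = 6/5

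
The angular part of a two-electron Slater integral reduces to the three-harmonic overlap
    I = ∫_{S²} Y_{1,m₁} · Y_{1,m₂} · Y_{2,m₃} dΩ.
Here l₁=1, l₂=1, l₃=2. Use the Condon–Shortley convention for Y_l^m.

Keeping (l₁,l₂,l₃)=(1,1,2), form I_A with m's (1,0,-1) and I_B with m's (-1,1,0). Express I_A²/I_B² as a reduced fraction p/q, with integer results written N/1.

3/1

Same 1,1,2: normalisation and zero-m 3j drop out of the ratio.
A: Δ: 0! 2! 2! / 5! → 1/30; sum: t=0:+1/2 = 1/2; 3j²(1 1 2; 1 0 -1) = Δ·Π!·Σ² = 1/10  (sign -1)
B: Δ: 0! 2! 2! / 5! → 1/30; sum: t=0:+1/4 = 1/4; 3j²(1 1 2; -1 1 0) = Δ·Π!·Σ² = 1/30  (sign +1)
I_A²/I_B² = (1/10)/(1/30) = 3/1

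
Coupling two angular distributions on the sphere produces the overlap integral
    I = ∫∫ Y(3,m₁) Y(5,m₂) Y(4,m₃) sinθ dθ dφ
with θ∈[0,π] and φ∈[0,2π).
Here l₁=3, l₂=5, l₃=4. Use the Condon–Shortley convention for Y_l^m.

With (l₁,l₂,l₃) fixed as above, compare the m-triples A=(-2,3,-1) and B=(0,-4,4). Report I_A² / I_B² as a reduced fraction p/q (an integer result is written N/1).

Shared (l₁,l₂,l₃)=(3,5,4): N and (l;000)² cancel in I_A²/I_B².
A: Δ = 4!·2!·6!/13! = 1/180180; Racah Σ t=3..4: t=3:−1/1440 t=4:+1/1152 = 1/5760; ⇒ 3j(3 5 4; -2 3 -1)² = 1/858, sgn -1
B: Δ = 4!·2!·6!/13! = 1/180180; Racah Σ t=1..1: t=1:−1/8640 = -1/8640; ⇒ 3j(3 5 4; 0 -4 4)² = 28/715, sgn -1
I_A²/I_B² = (1/858)/(28/715) = 5/168

5/168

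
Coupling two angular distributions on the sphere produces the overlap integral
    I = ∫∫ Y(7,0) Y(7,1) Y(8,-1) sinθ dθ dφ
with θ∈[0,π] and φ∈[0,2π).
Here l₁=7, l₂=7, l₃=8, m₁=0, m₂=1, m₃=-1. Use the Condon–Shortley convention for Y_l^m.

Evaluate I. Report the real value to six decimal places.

m-sum 0 ✓  L=22 even ✓  0≤8≤14 ✓
Π(2lᵢ+1) = 15×15×17 = 3825
triangle coeff Δ(7,7,8) = 1/22086194130
Σ_t [0,6]: t=0:+1/18289152000 t=1:−1/248832000 t=2:+1/24883200 t=3:−1/11943936 t=4:+1/24883200 t=5:−1/248832000 t=6:+1/18289152000 = -11/975421440
(3j)²=1750/289731 [(7 7 8; 0 0 0)], sign=-1
Σ_t [0,6]: t=0:+1/146313216000 t=1:−1/870912000 t=2:+1/49766400 t=3:−1/14929920 t=4:+1/19906560 t=5:−1/124416000 t=6:+1/5225472000 = -11/1950842880
(3j)²=375/193154 [(7 7 8; 0 1 -1)], sign=+1
⇒ 4πI² = 24609375/548653937
I = (-1)√(24609375/548653937/(4π)) = -0.05974425

-0.059744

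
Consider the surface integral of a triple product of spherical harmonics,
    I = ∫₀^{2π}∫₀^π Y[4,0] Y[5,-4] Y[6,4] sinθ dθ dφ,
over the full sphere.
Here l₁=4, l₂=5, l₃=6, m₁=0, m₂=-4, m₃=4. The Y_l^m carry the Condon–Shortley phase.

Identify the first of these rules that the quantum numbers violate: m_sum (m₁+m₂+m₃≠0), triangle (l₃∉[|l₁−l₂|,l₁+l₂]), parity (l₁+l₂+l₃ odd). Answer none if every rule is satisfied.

m₁+m₂+m₃ = 0 − 4 + 4 = 0  ✓
triangle: |4−5|=1 ≤ l₃=6 ≤ 4+5=9  ✓
parity: l₁+l₂+l₃ = 15 is odd  ✗

parity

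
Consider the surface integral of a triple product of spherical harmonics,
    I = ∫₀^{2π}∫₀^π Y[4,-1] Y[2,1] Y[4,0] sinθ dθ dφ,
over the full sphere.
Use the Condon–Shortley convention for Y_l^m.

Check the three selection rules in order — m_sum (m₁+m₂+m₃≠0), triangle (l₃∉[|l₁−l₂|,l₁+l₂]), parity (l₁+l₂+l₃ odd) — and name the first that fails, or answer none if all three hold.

m₁+m₂+m₃ = -1 + 1 + 0 = 0  ✓
triangle: |4−2|=2 ≤ l₃=4 ≤ 4+2=6  ✓
parity: l₁+l₂+l₃ = 10 is even  ✓

none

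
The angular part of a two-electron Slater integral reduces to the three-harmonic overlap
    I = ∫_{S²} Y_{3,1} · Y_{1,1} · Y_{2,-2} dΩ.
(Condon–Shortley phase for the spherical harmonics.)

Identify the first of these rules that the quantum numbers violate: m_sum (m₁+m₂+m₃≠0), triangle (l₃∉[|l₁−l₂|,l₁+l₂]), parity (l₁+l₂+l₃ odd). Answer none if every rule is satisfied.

azimuthal sum: 1 + 1 − 2 = 0  ✓
2 ≤ 2 ≤ 4 (triangle on l)  ✓
L = 3 + 1 + 2 = 6 (even)  ✓

none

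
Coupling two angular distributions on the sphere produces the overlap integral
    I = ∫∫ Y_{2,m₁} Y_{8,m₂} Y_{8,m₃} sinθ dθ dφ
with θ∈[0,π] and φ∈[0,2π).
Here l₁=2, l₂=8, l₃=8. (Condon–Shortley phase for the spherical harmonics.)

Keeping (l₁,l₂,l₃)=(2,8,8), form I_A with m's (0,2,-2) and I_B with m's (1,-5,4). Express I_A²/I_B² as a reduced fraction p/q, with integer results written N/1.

Same 2,8,8: normalisation and zero-m 3j drop out of the ratio.
A: Δ: 2! 2! 14! / 19! → 1/348840; sum: t=0:+1/348364800 t=1:−1/43545600 t=2:+1/116121600 = -1/87091200; 3j²(2 8 8; 0 2 -2) = Δ·Π!·Σ² = 10/969  (sign -1)
B: Δ: 2! 2! 14! / 19! → 1/348840; sum: t=0:+1/479001600 t=1:−1/1916006400 = 1/638668800; 3j²(2 8 8; 1 -5 4) = Δ·Π!·Σ² = 117/6460  (sign +1)
I_A²/I_B² = (10/969)/(117/6460) = 200/351

200/351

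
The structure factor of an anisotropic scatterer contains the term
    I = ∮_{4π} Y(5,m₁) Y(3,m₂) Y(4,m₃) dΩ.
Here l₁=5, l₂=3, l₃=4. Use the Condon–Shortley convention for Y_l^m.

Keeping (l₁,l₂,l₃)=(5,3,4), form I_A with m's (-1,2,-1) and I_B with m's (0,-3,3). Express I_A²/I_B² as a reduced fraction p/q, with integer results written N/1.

Same 5,3,4: normalisation and zero-m 3j drop out of the ratio.
A: Δ: 4! 6! 2! / 13! → 1/180180; sum: t=3:−1/432 t=4:+1/1152 = -5/3456; 3j²(5 3 4; -1 2 -1) = Δ·Π!·Σ² = 625/36036  (sign +1)
B: Δ: 4! 6! 2! / 13! → 1/180180; sum: t=0:+1/5760 = 1/5760; 3j²(5 3 4; 0 -3 3) = Δ·Π!·Σ² = 5/572  (sign -1)
I_A²/I_B² = (625/36036)/(5/572) = 125/63

125/63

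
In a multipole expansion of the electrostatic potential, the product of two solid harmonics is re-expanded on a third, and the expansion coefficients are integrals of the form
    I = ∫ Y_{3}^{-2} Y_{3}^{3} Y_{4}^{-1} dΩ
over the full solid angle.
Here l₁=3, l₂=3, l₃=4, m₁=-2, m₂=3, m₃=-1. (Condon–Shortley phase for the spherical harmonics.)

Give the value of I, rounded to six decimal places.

0.140463

m-sum 0 ✓  L=10 even ✓  0≤4≤6 ✓
Π(2lᵢ+1) = 7×7×9 = 441
triangle coeff Δ(3,3,4) = 1/34650
Σ_t [0,2]: t=0:+1/72 t=1:−1/16 t=2:+1/72 = -5/144
(3j)²=2/77 [(3 3 4; 0 0 0)], sign=-1
Σ_t [2,2]: t=2:+1/288 = 1/288
(3j)²=5/231 [(3 3 4; -2 3 -1)], sign=-1
⇒ 4πI² = 30/121
I = (+1)√(30/121/(4π)) = 0.14046335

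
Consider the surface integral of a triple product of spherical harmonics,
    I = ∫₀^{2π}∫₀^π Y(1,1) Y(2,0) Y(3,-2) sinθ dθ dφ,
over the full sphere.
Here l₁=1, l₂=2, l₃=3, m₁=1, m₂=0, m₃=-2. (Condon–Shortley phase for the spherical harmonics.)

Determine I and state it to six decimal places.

0.000000

1 + 0 − 2 = -1 ≠ 0: azimuthal integral kills it; I = 0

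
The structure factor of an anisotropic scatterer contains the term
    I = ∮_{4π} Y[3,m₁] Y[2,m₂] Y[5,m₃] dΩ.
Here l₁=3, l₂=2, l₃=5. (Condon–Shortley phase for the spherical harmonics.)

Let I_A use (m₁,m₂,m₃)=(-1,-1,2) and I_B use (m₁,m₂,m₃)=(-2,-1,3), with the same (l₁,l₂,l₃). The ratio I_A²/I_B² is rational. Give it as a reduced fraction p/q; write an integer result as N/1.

15/16

Same 3,2,5: normalisation and zero-m 3j drop out of the ratio.
A: Δ: 0! 6! 4! / 11! → 1/2310; sum: t=0:+1/288 = 1/288; 3j²(3 2 5; -1 -1 2) = Δ·Π!·Σ² = 1/22  (sign -1)
B: Δ: 0! 6! 4! / 11! → 1/2310; sum: t=0:+1/720 = 1/720; 3j²(3 2 5; -2 -1 3) = Δ·Π!·Σ² = 8/165  (sign +1)
I_A²/I_B² = (1/22)/(8/165) = 15/16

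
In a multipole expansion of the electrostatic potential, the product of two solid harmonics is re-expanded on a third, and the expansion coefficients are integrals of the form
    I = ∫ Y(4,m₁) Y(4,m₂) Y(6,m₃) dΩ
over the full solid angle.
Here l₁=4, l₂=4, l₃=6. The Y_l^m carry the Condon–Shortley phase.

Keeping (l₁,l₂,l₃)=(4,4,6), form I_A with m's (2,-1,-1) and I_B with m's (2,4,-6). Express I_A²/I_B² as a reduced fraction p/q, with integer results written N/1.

63/176

Shared (l₁,l₂,l₃)=(4,4,6): N and (l;000)² cancel in I_A²/I_B².
A: Δ = 2!·6!·6!/15! = 1/1261260; Racah Σ t=0..2: t=0:+1/3456 t=1:−1/5760 t=2:+1/172800 = 7/57600; ⇒ 3j(4 4 6; 2 -1 -1)² = 21/2860, sgn -1
B: Δ = 2!·6!·6!/15! = 1/1261260; Racah Σ t=2..2: t=2:+1/1036800 = 1/1036800; ⇒ 3j(4 4 6; 2 4 -6)² = 4/195, sgn +1
I_A²/I_B² = (21/2860)/(4/195) = 63/176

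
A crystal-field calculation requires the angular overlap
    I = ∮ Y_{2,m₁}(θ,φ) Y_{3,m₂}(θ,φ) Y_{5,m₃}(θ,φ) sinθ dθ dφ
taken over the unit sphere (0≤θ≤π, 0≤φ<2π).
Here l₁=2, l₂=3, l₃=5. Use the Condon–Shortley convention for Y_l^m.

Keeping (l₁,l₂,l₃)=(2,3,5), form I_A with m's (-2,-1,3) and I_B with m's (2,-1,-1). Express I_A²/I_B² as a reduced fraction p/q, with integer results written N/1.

14/3

Same 2,3,5: normalisation and zero-m 3j drop out of the ratio.
A: Δ: 0! 4! 6! / 11! → 1/2310; sum: t=0:+1/1152 = 1/1152; 3j²(2 3 5; -2 -1 3) = Δ·Π!·Σ² = 1/33  (sign +1)
B: Δ: 0! 4! 6! / 11! → 1/2310; sum: t=0:+1/1152 = 1/1152; 3j²(2 3 5; 2 -1 -1) = Δ·Π!·Σ² = 1/154  (sign +1)
I_A²/I_B² = (1/33)/(1/154) = 14/3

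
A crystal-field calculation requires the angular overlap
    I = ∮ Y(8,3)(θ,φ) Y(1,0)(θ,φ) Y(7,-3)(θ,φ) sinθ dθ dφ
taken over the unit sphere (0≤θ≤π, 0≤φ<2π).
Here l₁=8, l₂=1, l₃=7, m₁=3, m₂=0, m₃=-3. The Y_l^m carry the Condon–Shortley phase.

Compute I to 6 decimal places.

m-sum 0 ✓  L=16 even ✓  7≤7≤9 ✓
Π(2lᵢ+1) = 17×3×15 = 765
triangle coeff Δ(8,1,7) = 1/2040
Σ_t [1,1]: t=1:−1/25401600 = -1/25401600
(3j)²=8/255 [(8 1 7; 0 0 0)], sign=+1
Σ_t [1,1]: t=1:−1/87091200 = -1/87091200
(3j)²=11/408 [(8 1 7; 3 0 -3)], sign=-1
⇒ 4πI² = 11/17
I = (-1)√(11/17/(4π)) = -0.22691696

-0.226917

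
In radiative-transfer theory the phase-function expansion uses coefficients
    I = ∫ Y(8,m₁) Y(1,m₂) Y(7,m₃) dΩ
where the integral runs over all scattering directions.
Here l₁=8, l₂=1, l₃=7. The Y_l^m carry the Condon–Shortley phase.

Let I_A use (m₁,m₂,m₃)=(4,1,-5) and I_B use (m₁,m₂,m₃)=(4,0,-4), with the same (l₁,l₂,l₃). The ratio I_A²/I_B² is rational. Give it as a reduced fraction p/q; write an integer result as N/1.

1/8

Shared (l₁,l₂,l₃)=(8,1,7): N and (l;000)² cancel in I_A²/I_B².
A: Δ = 2!·14!·0!/17! = 1/2040; Racah Σ t=2..2: t=2:+1/1916006400 = 1/1916006400; ⇒ 3j(8 1 7; 4 1 -5)² = 1/340, sgn +1
B: Δ = 2!·14!·0!/17! = 1/2040; Racah Σ t=1..1: t=1:−1/239500800 = -1/239500800; ⇒ 3j(8 1 7; 4 0 -4)² = 2/85, sgn +1
I_A²/I_B² = (1/340)/(2/85) = 1/8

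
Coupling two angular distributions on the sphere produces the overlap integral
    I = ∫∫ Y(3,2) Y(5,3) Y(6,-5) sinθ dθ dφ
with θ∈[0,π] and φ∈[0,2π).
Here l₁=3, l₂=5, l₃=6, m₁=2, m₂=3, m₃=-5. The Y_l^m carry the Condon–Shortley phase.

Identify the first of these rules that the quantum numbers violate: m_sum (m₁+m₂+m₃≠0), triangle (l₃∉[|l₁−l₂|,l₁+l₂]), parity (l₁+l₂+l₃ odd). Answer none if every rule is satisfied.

none

m₁+m₂+m₃ = 2 + 3 − 5 = 0  ✓
triangle: |3−5|=2 ≤ l₃=6 ≤ 3+5=8  ✓
parity: l₁+l₂+l₃ = 14 is even  ✓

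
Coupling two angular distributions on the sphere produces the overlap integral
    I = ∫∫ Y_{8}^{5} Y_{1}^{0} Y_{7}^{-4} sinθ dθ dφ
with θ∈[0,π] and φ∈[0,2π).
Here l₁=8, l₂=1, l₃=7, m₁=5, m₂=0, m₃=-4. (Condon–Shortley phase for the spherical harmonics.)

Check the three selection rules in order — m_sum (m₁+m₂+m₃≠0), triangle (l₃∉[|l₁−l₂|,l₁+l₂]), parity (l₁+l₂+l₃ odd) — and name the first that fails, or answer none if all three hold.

m_sum

azimuthal sum: 5 + 0 − 4 = 1  ✗
7 ≤ 7 ≤ 9 (triangle on l)
L = 8 + 1 + 7 = 16 (even)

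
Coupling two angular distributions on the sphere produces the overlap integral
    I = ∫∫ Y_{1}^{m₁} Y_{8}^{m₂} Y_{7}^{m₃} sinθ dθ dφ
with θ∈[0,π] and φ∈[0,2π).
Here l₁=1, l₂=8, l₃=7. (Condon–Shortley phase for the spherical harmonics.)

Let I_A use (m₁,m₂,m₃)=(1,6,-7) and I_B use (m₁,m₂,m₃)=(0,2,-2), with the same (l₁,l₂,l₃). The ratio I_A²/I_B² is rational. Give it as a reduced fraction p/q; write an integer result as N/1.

l's match ⇒ only the (l;m) 3-j factors differ between A and B.
A: triangle coeff Δ(1,8,7) = 1/2040; Σ_t [0,0]: t=0:+1/174356582400 = 1/174356582400; (3j)²=1/2040 [(1 8 7; 1 6 -7)], sign=+1
B: triangle coeff Δ(1,8,7) = 1/2040; Σ_t [1,1]: t=1:−1/43545600 = -1/43545600; (3j)²=1/34 [(1 8 7; 0 2 -2)], sign=+1
I_A²/I_B² = (1/2040)/(1/34) = 1/60

1/60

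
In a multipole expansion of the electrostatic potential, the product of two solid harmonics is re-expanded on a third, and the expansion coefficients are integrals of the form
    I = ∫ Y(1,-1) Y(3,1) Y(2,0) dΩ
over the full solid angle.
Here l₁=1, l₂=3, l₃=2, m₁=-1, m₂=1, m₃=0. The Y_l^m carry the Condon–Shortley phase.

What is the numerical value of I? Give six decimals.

Checks pass: Σm=0; 6 even; l₃=2∈[2,4].
(2·1+1)(2·3+1)(2·2+1) = 105
Δ: 2! 0! 4! / 7! → 1/105
sum: t=1:−1/4 = -1/4
3j²(1 3 2; 0 0 0) = Δ·Π!·Σ² = 3/35  (sign -1)
sum: t=2:+1/8 = 1/8
3j²(1 3 2; -1 1 0) = Δ·Π!·Σ² = 2/35  (sign +1)
combine: 4πI² = 105·3/35·2/35 = 18/35
take √, sign -1: I = -0.20230066

-0.202301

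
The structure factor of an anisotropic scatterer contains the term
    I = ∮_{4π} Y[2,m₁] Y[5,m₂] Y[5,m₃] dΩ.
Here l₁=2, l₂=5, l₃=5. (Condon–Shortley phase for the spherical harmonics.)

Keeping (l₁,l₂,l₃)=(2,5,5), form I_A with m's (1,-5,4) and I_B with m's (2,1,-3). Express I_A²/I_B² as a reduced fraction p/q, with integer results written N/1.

Shared (l₁,l₂,l₃)=(2,5,5): N and (l;000)² cancel in I_A²/I_B².
A: Δ = 2!·2!·8!/13! = 1/38610; Racah Σ t=0..0: t=0:+1/80640 = 1/80640; ⇒ 3j(2 5 5; 1 -5 4)² = 9/286, sgn -1
B: Δ = 2!·2!·8!/13! = 1/38610; Racah Σ t=0..0: t=0:+1/5760 = 1/5760; ⇒ 3j(2 5 5; 2 1 -3)² = 56/2145, sgn +1
I_A²/I_B² = (9/286)/(56/2145) = 135/112

135/112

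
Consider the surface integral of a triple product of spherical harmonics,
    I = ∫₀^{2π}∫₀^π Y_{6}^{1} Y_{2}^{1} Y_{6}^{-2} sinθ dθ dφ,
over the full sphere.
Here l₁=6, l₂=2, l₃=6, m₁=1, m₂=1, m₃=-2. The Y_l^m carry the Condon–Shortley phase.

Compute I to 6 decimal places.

m-sum 0 ✓  L=14 even ✓  4≤6≤8 ✓
Π(2lᵢ+1) = 13×5×13 = 845
triangle coeff Δ(6,2,6) = 1/90090
Σ_t [0,2]: t=0:+1/69120 t=1:−1/14400 t=2:+1/69120 = -7/172800
(3j)²=14/715 [(6 2 6; 0 0 0)], sign=-1
Σ_t [1,2]: t=1:−1/34560 t=2:+1/60480 = -1/80640
(3j)²=6/1001 [(6 2 6; 1 1 -2)], sign=-1
⇒ 4πI² = 12/121
I = (+1)√(12/121/(4π)) = 0.08883682

0.088837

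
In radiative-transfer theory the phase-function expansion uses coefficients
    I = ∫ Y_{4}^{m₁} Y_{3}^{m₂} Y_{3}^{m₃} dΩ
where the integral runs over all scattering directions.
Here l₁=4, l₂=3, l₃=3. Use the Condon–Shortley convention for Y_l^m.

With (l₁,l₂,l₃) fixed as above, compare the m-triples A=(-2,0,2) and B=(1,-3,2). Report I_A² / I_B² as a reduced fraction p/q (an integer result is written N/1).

Shared (l₁,l₂,l₃)=(4,3,3): N and (l;000)² cancel in I_A²/I_B².
A: Δ = 4!·4!·2!/11! = 1/34650; Racah Σ t=2..3: t=2:+1/96 t=3:−1/72 = -1/288; ⇒ 3j(4 3 3; -2 0 2)² = 1/462, sgn +1
B: Δ = 4!·4!·2!/11! = 1/34650; Racah Σ t=0..0: t=0:+1/288 = 1/288; ⇒ 3j(4 3 3; 1 -3 2)² = 5/231, sgn -1
I_A²/I_B² = (1/462)/(5/231) = 1/10

1/10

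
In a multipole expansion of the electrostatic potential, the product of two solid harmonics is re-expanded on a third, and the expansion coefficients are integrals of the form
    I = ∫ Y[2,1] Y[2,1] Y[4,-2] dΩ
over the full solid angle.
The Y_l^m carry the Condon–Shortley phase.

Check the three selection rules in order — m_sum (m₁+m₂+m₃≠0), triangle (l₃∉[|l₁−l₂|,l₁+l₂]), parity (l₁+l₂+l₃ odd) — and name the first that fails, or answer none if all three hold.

none

m₁+m₂+m₃ = 1 + 1 − 2 = 0  ✓
triangle: |2−2|=0 ≤ l₃=4 ≤ 2+2=4  ✓
parity: l₁+l₂+l₃ = 8 is even  ✓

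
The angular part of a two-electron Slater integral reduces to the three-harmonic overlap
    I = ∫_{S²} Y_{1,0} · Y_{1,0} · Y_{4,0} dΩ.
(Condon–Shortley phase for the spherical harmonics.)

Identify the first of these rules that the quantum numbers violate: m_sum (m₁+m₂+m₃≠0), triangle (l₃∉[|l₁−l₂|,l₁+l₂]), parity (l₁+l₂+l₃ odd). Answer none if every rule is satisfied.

triangle

Σmᵢ = 0  ✓
l₃∈[|l₁−l₂|,l₁+l₂]=[0,2], have l₃=4  ✗
Σlᵢ = 6 ⇒ even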